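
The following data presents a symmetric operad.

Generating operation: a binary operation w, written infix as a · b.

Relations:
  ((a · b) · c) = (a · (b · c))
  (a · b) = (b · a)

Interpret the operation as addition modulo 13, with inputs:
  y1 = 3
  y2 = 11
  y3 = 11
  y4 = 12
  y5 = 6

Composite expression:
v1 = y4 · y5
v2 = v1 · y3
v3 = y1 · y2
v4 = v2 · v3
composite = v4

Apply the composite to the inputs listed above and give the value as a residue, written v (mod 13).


(y4 · y5) = 5
((y4 · y5) · y3) = 3
(y1 · y2) = 1
(((y4 · y5) · y3) · (y1 · y2)) = 4

4 (mod 13)


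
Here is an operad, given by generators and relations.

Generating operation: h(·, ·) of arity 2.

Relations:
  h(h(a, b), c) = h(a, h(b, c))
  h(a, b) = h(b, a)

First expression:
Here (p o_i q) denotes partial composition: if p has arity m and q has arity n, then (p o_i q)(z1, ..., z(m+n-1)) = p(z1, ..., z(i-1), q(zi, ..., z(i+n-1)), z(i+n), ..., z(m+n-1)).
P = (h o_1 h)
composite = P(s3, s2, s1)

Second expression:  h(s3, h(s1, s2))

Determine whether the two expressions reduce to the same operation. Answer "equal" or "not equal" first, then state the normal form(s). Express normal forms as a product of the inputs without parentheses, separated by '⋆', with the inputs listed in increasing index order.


equal; the common form is s1 ⋆ s2 ⋆ s3

Normal form of the first expression: s1 ⋆ s2 ⋆ s3
Normal form of the second expression: s1 ⋆ s2 ⋆ s3
The normal forms match — equal.


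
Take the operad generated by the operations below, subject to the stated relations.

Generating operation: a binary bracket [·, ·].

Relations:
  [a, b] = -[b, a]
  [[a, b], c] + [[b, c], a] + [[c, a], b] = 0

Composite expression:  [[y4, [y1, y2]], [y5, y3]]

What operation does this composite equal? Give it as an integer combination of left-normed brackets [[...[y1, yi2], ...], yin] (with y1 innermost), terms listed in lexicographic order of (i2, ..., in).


[[[[y1, y2], y4], y3], y5] - [[[[y1, y2], y4], y5], y3]

Skip Jacobi rewriting: expand, keep y1-initial words, read off terms.
Composite bracket: [[y4, [y1, y2]], [y5, y3]]
Full expansion: 16 signed words from ab - ba (2^4 = 16).
Only words starting with y1 matter:
  word y1y2y4y3y5 has sign +1, contributing +[[[[y1, y2], y4], y3], y5]
  word y1y2y4y5y3 has sign -1, contributing -[[[[y1, y2], y4], y5], y3]


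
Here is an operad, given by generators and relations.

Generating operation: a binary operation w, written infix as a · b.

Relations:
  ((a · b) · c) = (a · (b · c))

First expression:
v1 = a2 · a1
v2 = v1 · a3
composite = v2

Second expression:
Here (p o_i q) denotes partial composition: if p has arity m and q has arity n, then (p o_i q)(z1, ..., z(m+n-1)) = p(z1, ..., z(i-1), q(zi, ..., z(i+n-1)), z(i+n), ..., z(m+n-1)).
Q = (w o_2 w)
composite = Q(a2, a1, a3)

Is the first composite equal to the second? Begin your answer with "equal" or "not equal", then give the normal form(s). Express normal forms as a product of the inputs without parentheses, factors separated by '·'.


equal — both sides give a2 · a1 · a3

Reducing the first expression gives a2 · a1 · a3
Reducing the second expression gives a2 · a1 · a3
The normal forms match — equal.


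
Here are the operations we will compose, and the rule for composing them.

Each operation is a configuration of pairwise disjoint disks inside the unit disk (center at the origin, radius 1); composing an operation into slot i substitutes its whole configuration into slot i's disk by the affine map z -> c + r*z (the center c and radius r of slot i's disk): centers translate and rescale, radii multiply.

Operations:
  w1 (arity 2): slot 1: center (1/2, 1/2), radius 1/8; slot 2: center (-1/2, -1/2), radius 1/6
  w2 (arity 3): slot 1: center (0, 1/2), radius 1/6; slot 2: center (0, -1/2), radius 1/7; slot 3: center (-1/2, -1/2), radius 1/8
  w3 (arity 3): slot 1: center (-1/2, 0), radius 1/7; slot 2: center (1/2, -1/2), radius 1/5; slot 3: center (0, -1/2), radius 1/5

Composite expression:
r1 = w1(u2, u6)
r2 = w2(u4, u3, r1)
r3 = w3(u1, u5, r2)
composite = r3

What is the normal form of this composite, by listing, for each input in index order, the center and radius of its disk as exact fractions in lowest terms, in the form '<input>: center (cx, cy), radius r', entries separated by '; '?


Affine substitution under w3: radii multiply and u-centers shift.
u1 passes through 1 substitution, ending at center (-1/2, 0), radius 1/7
u5 passes through 1 substitution, ending at center (1/2, -1/2), radius 1/5
u4 passes through 2 substitutions, ending at center (0, -2/5), radius 1/30
u3 passes through 2 substitutions, ending at center (0, -3/5), radius 1/35
u2 passes through 3 substitutions, ending at center (-7/80, -47/80), radius 1/320
u6 passes through 3 substitutions, ending at center (-9/80, -49/80), radius 1/240

u1: center (-1/2, 0), radius 1/7; u2: center (-7/80, -47/80), radius 1/320; u3: center (0, -3/5), radius 1/35; u4: center (0, -2/5), radius 1/30; u5: center (1/2, -1/2), radius 1/5; u6: center (-9/80, -49/80), radius 1/240


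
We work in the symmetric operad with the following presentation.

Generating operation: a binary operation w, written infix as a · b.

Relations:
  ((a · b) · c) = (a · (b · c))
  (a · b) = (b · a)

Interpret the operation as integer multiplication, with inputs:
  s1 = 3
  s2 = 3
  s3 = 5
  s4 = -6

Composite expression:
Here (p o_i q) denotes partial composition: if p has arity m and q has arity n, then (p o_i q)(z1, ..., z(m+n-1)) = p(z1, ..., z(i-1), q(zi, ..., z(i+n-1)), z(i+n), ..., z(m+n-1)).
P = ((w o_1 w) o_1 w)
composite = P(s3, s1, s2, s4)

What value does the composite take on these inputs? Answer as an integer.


(s3 · s1) = 15
((s3 · s1) · s2) = 45
(((s3 · s1) · s2) · s4) = -270

-270


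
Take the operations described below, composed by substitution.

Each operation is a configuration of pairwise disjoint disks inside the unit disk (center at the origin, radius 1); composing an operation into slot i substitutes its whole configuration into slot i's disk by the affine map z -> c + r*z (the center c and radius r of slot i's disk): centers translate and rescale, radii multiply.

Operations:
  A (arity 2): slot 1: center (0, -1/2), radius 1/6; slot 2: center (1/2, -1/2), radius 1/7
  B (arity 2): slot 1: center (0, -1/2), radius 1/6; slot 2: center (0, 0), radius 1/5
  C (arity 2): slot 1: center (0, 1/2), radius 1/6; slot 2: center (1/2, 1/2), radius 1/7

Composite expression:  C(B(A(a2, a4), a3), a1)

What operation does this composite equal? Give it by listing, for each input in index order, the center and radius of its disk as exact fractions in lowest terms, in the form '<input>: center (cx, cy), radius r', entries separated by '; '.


a1: center (1/2, 1/2), radius 1/7; a2: center (0, 29/72), radius 1/216; a3: center (0, 1/2), radius 1/30; a4: center (1/72, 29/72), radius 1/252


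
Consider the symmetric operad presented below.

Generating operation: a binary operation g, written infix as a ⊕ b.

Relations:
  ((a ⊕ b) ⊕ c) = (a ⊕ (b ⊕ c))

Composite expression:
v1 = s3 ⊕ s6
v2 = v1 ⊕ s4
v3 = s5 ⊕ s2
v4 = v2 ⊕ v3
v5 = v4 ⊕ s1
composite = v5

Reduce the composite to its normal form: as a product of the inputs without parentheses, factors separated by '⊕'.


s3 ⊕ s6 ⊕ s4 ⊕ s5 ⊕ s2 ⊕ s1

Under associativity of g, the answer is the s's in reading order.
(s3 ⊕ s6) linearizes to s3 ⊕ s6
((s3 ⊕ s6) ⊕ s4) linearizes to s3 ⊕ s6 ⊕ s4
(s5 ⊕ s2) linearizes to s5 ⊕ s2
(((s3 ⊕ s6) ⊕ s4) ⊕ (s5 ⊕ s2)) linearizes to s3 ⊕ s6 ⊕ s4 ⊕ s5 ⊕ s2
((((s3 ⊕ s6) ⊕ s4) ⊕ (s5 ⊕ s2)) ⊕ s1) linearizes to s3 ⊕ s6 ⊕ s4 ⊕ s5 ⊕ s2 ⊕ s1


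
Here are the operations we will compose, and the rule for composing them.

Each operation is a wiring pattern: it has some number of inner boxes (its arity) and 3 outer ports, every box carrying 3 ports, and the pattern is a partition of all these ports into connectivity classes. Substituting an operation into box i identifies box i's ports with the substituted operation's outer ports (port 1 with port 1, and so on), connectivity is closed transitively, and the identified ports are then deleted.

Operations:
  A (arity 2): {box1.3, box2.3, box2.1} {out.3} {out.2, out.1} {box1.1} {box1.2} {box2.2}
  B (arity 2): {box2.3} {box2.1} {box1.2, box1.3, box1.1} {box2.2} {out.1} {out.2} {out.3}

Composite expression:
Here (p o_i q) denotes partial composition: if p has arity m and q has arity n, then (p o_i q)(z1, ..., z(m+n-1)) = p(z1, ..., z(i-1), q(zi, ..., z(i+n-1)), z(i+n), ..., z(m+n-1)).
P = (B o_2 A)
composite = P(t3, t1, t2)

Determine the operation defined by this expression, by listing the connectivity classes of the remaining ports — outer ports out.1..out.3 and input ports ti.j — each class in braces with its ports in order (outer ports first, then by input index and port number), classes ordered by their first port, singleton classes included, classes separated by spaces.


Reachability decides: close wires over B-identified ports.
A over (t1, t2) gives {out.1, out.2} {out.3} {t1.1} {t1.2} {t1.3, t2.1, t2.3} {t2.2}, out.j being that stage's outer ports
B over (t3, t1, t2) gives {out.1} {out.2} {out.3} {t1.1} {t1.2} {t1.3, t2.1, t2.3} {t2.2} {t3.1, t3.2, t3.3}, out.j being that stage's outer ports

{out.1} {out.2} {out.3} {t1.1} {t1.2} {t1.3, t2.1, t2.3} {t2.2} {t3.1, t3.2, t3.3}


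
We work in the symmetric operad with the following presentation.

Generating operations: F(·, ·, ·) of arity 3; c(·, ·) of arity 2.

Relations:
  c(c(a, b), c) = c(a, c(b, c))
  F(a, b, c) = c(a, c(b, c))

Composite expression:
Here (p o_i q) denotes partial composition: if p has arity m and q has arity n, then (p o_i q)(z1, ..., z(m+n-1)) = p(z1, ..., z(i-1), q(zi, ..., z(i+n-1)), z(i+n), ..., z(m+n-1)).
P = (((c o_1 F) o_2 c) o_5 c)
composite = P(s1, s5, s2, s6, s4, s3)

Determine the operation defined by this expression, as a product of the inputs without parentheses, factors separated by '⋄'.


Under associativity of c, the answer is the s's in reading order.
c(s5, s2) unparenthesizes to s5 ⋄ s2
F(s1, c(s5, s2), s6) unparenthesizes to s1 ⋄ s5 ⋄ s2 ⋄ s6
c(s4, s3) unparenthesizes to s4 ⋄ s3
c(F(s1, c(s5, s2), s6), c(s4, s3)) unparenthesizes to s1 ⋄ s5 ⋄ s2 ⋄ s6 ⋄ s4 ⋄ s3

s1 ⋄ s5 ⋄ s2 ⋄ s6 ⋄ s4 ⋄ s3


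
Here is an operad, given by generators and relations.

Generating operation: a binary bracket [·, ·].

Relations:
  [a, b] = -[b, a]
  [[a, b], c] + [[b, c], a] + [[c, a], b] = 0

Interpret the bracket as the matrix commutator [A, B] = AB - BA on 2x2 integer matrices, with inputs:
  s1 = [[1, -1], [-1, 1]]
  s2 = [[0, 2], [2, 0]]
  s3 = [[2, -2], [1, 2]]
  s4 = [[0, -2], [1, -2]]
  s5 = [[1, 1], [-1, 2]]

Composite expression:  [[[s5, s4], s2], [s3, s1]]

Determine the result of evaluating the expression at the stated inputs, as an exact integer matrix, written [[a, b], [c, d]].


[[0, 24], [24, 0]]


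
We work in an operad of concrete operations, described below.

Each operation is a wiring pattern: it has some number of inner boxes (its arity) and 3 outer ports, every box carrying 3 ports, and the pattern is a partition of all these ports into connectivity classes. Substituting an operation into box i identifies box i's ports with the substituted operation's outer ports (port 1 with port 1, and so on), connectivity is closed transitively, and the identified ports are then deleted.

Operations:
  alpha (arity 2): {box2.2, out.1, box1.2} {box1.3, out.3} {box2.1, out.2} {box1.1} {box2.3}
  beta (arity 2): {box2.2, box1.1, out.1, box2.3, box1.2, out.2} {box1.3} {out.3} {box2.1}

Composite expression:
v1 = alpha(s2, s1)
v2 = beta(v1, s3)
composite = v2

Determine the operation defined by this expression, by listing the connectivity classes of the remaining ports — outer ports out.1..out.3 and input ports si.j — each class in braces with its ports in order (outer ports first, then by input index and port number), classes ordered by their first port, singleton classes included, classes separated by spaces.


{out.1, out.2, s1.1, s1.2, s2.2, s3.2, s3.3} {out.3} {s1.3} {s2.1} {s2.3} {s3.1}


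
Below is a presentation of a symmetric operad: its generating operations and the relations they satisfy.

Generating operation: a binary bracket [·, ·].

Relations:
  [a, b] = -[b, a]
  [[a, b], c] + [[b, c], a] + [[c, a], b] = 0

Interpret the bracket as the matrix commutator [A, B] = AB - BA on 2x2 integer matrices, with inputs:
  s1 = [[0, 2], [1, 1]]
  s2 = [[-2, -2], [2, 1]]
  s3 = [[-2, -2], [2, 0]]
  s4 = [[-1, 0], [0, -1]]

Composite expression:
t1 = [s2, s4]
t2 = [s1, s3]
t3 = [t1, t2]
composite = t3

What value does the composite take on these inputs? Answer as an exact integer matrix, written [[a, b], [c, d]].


[s2, s4] = [[0, 0], [0, 0]]
[s1, s3] = [[6, 6], [0, -6]]
[[s2, s4], [s1, s3]] = [[0, 0], [0, 0]]

[[0, 0], [0, 0]]


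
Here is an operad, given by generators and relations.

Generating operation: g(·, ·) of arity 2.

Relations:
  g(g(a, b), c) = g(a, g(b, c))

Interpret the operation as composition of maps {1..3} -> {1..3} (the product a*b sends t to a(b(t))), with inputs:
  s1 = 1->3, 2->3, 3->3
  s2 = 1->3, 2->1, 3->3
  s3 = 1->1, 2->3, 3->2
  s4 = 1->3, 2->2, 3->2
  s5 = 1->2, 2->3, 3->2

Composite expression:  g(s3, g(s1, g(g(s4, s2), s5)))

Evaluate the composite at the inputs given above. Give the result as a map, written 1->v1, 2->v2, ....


1->2, 2->2, 3->2

g(s4, s2) = 1->2, 2->3, 3->2
g(g(s4, s2), s5) = 1->3, 2->2, 3->3
g(s1, g(g(s4, s2), s5)) = 1->3, 2->3, 3->3
g(s3, g(s1, g(g(s4, s2), s5))) = 1->2, 2->2, 3->2


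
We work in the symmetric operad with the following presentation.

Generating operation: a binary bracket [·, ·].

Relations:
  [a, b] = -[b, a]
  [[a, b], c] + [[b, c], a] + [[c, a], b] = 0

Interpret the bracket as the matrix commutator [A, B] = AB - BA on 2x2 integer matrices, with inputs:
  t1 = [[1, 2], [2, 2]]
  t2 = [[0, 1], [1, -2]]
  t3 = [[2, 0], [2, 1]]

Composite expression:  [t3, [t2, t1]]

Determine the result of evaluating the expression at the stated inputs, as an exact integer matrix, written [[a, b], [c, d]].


[t2, t1] = [[0, 5], [-5, 0]]
[t3, [t2, t1]] = [[-10, 5], [5, 10]]

[[-10, 5], [5, 10]]


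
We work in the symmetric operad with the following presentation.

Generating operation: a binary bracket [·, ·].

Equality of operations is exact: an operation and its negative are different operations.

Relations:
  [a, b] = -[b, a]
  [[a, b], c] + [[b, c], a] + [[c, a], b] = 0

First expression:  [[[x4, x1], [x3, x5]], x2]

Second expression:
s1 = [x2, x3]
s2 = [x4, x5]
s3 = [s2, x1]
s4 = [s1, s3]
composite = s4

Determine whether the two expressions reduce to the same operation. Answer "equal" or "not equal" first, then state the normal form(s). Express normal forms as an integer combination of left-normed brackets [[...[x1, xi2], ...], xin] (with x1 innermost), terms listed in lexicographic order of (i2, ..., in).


not equal: they reduce to -[[[[x1, x4], x3], x5], x2] + [[[[x1, x4], x5], x3], x2] and [[[[x1, x4], x5], x2], x3] - [[[[x1, x4], x5], x3], x2] - [[[[x1, x5], x4], x2], x3] + [[[[x1, x5], x4], x3], x2]

In normal form, the first expression is -[[[[x1, x4], x3], x5], x2] + [[[[x1, x4], x5], x3], x2]
In normal form, the second expression is [[[[x1, x4], x5], x2], x3] - [[[[x1, x4], x5], x3], x2] - [[[[x1, x5], x4], x2], x3] + [[[[x1, x5], x4], x3], x2]
The normal forms differ: not equal.


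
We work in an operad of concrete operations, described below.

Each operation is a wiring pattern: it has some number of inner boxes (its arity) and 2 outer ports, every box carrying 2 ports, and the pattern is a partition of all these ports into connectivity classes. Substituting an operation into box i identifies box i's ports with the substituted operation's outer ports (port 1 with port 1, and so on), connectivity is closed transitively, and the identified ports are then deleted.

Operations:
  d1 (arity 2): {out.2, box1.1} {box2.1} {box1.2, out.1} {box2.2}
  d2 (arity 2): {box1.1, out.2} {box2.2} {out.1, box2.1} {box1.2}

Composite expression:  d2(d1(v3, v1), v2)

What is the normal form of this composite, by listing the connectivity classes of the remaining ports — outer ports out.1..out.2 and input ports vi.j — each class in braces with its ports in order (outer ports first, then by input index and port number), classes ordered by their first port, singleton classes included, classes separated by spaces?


Connectivity passes through glued d2-boundaries; trace each wire chain.
composing d1 on (v3, v1), with out.j its own outer ports: {out.1, v3.2} {out.2, v3.1} {v1.1} {v1.2}
composing d2 on (v3, v1, v2), with out.j its own outer ports: {out.1, v2.1} {out.2, v3.2} {v1.1} {v1.2} {v2.2} {v3.1}

{out.1, v2.1} {out.2, v3.2} {v1.1} {v1.2} {v2.2} {v3.1}


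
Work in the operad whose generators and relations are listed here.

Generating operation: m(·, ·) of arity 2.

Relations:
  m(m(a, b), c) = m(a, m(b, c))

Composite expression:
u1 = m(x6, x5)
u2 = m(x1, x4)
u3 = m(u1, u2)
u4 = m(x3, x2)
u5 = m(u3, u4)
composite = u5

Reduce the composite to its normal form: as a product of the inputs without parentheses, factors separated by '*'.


x6 * x5 * x1 * x4 * x3 * x2


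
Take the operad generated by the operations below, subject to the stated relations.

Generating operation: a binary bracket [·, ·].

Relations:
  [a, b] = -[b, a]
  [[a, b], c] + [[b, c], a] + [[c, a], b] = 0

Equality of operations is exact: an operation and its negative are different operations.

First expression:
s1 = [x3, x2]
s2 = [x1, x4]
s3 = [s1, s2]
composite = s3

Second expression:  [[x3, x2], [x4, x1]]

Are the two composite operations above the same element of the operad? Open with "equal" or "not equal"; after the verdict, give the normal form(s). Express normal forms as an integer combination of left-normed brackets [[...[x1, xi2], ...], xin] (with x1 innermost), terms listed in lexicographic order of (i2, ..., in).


Reducing the first expression gives [[[x1, x4], x2], x3] - [[[x1, x4], x3], x2]
Reducing the second expression gives -[[[x1, x4], x2], x3] + [[[x1, x4], x3], x2]
No match — not equal.

not equal; the first gives [[[x1, x4], x2], x3] - [[[x1, x4], x3], x2] and the second -[[[x1, x4], x2], x3] + [[[x1, x4], x3], x2]


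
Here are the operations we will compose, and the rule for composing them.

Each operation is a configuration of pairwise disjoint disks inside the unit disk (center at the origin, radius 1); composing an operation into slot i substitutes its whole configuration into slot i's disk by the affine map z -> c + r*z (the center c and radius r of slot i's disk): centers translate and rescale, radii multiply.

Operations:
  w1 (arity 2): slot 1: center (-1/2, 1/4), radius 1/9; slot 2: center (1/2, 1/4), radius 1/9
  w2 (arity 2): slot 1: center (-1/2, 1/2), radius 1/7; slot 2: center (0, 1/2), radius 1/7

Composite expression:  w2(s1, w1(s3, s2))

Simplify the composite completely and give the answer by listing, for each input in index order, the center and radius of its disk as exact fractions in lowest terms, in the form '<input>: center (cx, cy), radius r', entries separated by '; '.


s1: center (-1/2, 1/2), radius 1/7; s2: center (1/14, 15/28), radius 1/63; s3: center (-1/14, 15/28), radius 1/63

Each s-disk chains the slot maps above it in w2; radii multiply.
for s1, the 1-step affine chain lands on center (-1/2, 1/2), radius 1/7
for s3, the 2-step affine chain lands on center (-1/14, 15/28), radius 1/63
for s2, the 2-step affine chain lands on center (1/14, 15/28), radius 1/63


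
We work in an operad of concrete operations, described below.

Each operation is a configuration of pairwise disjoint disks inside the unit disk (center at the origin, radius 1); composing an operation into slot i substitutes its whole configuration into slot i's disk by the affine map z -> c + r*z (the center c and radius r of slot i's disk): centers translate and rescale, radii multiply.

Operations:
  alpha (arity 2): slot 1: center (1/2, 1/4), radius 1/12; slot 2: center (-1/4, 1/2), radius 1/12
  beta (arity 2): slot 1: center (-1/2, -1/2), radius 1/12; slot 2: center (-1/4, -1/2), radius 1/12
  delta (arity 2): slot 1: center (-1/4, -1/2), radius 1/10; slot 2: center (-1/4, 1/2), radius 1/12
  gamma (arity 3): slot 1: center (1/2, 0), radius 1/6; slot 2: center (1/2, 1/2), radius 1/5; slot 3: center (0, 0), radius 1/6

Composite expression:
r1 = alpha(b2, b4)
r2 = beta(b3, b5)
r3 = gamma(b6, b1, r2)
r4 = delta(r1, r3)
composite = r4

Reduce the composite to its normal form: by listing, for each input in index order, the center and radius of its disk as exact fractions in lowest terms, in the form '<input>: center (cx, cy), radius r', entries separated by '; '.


b1: center (-5/24, 13/24), radius 1/60; b2: center (-1/5, -19/40), radius 1/120; b3: center (-37/144, 71/144), radius 1/864; b4: center (-11/40, -9/20), radius 1/120; b5: center (-73/288, 71/144), radius 1/864; b6: center (-5/24, 1/2), radius 1/72

Nesting under delta composes maps z -> c + r*z down each b-path.
b2: after 2 affine steps, its disk has center (-1/5, -19/40), radius 1/120
b4: after 2 affine steps, its disk has center (-11/40, -9/20), radius 1/120
b6: after 2 affine steps, its disk has center (-5/24, 1/2), radius 1/72
b1: after 2 affine steps, its disk has center (-5/24, 13/24), radius 1/60
b3: after 3 affine steps, its disk has center (-37/144, 71/144), radius 1/864
b5: after 3 affine steps, its disk has center (-73/288, 71/144), radius 1/864


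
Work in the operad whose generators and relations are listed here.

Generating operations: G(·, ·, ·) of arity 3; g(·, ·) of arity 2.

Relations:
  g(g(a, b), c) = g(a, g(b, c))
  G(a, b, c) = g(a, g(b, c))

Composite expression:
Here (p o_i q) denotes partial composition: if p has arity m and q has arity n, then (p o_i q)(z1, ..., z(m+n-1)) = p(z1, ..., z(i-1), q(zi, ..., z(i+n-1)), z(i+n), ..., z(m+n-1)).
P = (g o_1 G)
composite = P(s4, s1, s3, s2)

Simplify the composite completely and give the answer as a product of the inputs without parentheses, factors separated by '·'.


s4 · s1 · s3 · s2


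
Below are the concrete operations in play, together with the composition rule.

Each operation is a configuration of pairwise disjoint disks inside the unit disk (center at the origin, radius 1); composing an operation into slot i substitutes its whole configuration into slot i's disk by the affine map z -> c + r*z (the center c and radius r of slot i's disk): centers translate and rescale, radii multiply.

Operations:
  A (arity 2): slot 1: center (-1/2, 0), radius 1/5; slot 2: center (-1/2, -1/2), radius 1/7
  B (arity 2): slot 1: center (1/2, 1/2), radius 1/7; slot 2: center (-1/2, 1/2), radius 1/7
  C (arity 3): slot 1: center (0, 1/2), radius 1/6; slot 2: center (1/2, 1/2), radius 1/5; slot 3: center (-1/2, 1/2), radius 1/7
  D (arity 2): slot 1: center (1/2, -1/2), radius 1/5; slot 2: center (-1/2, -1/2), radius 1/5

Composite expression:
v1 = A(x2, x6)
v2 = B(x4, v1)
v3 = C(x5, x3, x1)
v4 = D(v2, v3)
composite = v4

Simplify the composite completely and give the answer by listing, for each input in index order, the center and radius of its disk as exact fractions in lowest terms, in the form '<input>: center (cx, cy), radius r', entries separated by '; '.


Below D, radii multiply path by path; the x-disk centers shift.
input x4: composing its 2 substitution steps yields center (3/5, -2/5), radius 1/35
input x2: composing its 3 substitution steps yields center (27/70, -2/5), radius 1/175
input x6: composing its 3 substitution steps yields center (27/70, -29/70), radius 1/245
input x5: composing its 2 substitution steps yields center (-1/2, -2/5), radius 1/30
input x3: composing its 2 substitution steps yields center (-2/5, -2/5), radius 1/25
input x1: composing its 2 substitution steps yields center (-3/5, -2/5), radius 1/35

x1: center (-3/5, -2/5), radius 1/35; x2: center (27/70, -2/5), radius 1/175; x3: center (-2/5, -2/5), radius 1/25; x4: center (3/5, -2/5), radius 1/35; x5: center (-1/2, -2/5), radius 1/30; x6: center (27/70, -29/70), radius 1/245


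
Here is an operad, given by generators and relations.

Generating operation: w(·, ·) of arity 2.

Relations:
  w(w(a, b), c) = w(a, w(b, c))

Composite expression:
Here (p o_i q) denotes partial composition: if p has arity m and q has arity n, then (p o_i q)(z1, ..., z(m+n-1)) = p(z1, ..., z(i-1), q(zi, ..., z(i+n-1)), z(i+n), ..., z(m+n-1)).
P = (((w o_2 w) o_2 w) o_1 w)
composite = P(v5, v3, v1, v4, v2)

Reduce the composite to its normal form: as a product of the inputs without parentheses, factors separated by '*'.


v5 * v3 * v1 * v4 * v2

The w-tree's shape is irrelevant; the v-reading-order decides.
w(v5, v3) reduces to v5 * v3
w(v1, v4) reduces to v1 * v4
w(w(v1, v4), v2) reduces to v1 * v4 * v2
w(w(v5, v3), w(w(v1, v4), v2)) reduces to v5 * v3 * v1 * v4 * v2


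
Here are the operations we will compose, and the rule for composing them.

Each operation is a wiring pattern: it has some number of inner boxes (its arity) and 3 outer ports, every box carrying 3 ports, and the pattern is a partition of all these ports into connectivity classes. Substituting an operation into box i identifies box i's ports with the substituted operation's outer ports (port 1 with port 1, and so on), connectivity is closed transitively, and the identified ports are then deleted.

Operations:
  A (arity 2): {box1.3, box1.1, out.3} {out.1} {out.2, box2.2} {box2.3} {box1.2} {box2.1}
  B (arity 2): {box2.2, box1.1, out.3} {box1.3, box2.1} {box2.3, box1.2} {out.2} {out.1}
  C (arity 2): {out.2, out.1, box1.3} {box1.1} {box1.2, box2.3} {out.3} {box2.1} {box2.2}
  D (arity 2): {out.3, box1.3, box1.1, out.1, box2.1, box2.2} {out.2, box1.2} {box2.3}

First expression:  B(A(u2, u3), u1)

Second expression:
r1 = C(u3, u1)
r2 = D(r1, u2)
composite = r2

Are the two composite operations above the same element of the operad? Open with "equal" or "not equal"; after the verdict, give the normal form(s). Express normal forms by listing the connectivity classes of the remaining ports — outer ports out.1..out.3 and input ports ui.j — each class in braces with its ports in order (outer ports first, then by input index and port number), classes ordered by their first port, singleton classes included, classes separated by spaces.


not equal; first: {out.1} {out.2} {out.3, u1.2} {u1.1, u2.1, u2.3} {u1.3, u3.2} {u2.2} {u3.1} {u3.3}; second: {out.1, out.2, out.3, u2.1, u2.2, u3.3} {u1.1} {u1.2} {u1.3, u3.2} {u2.3} {u3.1}

Reducing the first expression gives {out.1} {out.2} {out.3, u1.2} {u1.1, u2.1, u2.3} {u1.3, u3.2} {u2.2} {u3.1} {u3.3}
Reducing the second expression gives {out.1, out.2, out.3, u2.1, u2.2, u3.3} {u1.1} {u1.2} {u1.3, u3.2} {u2.3} {u3.1}
The forms do not match — not equal.


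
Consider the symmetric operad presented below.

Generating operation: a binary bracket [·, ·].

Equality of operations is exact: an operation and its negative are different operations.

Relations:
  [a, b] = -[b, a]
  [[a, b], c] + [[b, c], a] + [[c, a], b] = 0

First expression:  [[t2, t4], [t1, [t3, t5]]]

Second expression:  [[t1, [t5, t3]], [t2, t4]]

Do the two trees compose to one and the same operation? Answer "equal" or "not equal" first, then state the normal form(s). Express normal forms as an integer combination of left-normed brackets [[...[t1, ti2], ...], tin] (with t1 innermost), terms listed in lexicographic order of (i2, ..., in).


Normal form of the first expression: -[[[[t1, t3], t5], t2], t4] + [[[[t1, t3], t5], t4], t2] + [[[[t1, t5], t3], t2], t4] - [[[[t1, t5], t3], t4], t2]
Normal form of the second expression: -[[[[t1, t3], t5], t2], t4] + [[[[t1, t3], t5], t4], t2] + [[[[t1, t5], t3], t2], t4] - [[[[t1, t5], t3], t4], t2]
Both agree, so they are equal.

equal; both compose to -[[[[t1, t3], t5], t2], t4] + [[[[t1, t3], t5], t4], t2] + [[[[t1, t5], t3], t2], t4] - [[[[t1, t5], t3], t4], t2]


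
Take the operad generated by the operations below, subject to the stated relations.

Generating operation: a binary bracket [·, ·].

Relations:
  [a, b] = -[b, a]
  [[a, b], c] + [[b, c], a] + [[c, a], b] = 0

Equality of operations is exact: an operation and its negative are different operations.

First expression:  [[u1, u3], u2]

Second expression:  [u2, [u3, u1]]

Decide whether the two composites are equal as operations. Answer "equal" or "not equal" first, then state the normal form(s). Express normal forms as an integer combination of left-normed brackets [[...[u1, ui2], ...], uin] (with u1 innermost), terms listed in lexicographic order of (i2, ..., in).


equal; both compose to [[u1, u3], u2]

The first composite normalizes to [[u1, u3], u2]
The second composite normalizes to [[u1, u3], u2]
Both agree, so they are equal.


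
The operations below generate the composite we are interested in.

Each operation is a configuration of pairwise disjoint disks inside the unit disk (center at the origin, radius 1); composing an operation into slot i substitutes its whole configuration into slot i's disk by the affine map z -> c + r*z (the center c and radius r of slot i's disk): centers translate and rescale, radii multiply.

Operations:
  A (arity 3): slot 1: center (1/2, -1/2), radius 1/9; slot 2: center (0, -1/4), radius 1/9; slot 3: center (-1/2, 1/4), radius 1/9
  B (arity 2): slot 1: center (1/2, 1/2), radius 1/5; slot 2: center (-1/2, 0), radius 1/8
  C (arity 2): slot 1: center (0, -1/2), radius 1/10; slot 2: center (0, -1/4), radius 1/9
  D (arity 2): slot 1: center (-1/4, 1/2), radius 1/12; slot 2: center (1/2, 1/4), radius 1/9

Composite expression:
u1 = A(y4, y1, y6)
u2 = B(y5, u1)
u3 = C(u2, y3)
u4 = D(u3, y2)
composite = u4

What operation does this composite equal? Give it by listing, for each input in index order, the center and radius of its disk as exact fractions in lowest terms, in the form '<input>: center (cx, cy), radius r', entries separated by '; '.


Below D, radii multiply path by path; the y-disk centers shift.
input y5: applying the 3 nested substitutions gives center (-59/240, 37/80), radius 1/600
input y4: applying the 4 nested substitutions gives center (-487/1920, 293/640), radius 1/8640
input y1: applying the 4 nested substitutions gives center (-61/240, 1759/3840), radius 1/8640
input y6: applying the 4 nested substitutions gives center (-163/640, 587/1280), radius 1/8640
input y3: applying the 2 nested substitutions gives center (-1/4, 23/48), radius 1/108
input y2: applying the 1 nested substitution gives center (1/2, 1/4), radius 1/9

y1: center (-61/240, 1759/3840), radius 1/8640; y2: center (1/2, 1/4), radius 1/9; y3: center (-1/4, 23/48), radius 1/108; y4: center (-487/1920, 293/640), radius 1/8640; y5: center (-59/240, 37/80), radius 1/600; y6: center (-163/640, 587/1280), radius 1/8640


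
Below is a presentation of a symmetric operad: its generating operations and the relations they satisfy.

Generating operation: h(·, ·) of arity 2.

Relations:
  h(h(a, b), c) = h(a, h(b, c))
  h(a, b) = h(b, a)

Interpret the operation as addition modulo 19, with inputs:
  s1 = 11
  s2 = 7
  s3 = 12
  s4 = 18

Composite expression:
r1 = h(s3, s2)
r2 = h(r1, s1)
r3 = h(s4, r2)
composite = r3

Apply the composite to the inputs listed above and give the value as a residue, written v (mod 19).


10 (mod 19)

h(s3, s2) = 0
h(h(s3, s2), s1) = 11
h(s4, h(h(s3, s2), s1)) = 10


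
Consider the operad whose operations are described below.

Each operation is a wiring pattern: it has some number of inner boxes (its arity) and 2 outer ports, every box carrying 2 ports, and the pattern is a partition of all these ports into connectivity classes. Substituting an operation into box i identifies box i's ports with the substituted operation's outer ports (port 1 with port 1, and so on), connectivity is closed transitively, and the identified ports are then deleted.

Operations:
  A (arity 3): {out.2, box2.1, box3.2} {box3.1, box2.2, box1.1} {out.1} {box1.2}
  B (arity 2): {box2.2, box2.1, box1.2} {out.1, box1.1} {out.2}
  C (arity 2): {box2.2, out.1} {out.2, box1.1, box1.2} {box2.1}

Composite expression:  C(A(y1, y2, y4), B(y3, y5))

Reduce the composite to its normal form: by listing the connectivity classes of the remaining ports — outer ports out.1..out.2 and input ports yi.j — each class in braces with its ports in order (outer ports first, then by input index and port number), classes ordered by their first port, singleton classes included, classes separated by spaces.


Connectivity passes through glued C-boundaries; trace each wire chain.
through A, on inputs (y1, y2, y4): {out.1} {out.2, y2.1, y4.2} {y1.1, y2.2, y4.1} {y1.2} (out.j = stage outer ports)
through B, on inputs (y3, y5): {out.1, y3.1} {out.2} {y3.2, y5.1, y5.2} (out.j = stage outer ports)
through C, on inputs (y1, y2, y4, y3, y5): {out.1} {out.2, y2.1, y4.2} {y1.1, y2.2, y4.1} {y1.2} {y3.1} {y3.2, y5.1, y5.2} (out.j = stage outer ports)

{out.1} {out.2, y2.1, y4.2} {y1.1, y2.2, y4.1} {y1.2} {y3.1} {y3.2, y5.1, y5.2}


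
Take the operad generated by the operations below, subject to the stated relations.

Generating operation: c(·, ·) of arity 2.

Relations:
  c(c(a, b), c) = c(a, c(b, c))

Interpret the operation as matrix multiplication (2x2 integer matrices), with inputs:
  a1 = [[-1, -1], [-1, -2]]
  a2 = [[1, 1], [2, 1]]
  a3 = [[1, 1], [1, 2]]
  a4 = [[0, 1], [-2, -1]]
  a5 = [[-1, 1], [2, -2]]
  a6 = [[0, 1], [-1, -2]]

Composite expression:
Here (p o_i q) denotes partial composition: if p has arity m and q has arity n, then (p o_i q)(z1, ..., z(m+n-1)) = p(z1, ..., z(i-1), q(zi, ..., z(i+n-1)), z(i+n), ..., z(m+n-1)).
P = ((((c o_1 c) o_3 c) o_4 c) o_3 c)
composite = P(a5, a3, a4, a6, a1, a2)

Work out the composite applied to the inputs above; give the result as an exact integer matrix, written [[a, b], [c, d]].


c(a5, a3) = [[0, 1], [0, -2]]
c(a4, a6) = [[-1, -2], [1, 0]]
c(a1, a2) = [[-3, -2], [-5, -3]]
c(c(a4, a6), c(a1, a2)) = [[13, 8], [-3, -2]]
c(c(a5, a3), c(c(a4, a6), c(a1, a2))) = [[-3, -2], [6, 4]]

[[-3, -2], [6, 4]]


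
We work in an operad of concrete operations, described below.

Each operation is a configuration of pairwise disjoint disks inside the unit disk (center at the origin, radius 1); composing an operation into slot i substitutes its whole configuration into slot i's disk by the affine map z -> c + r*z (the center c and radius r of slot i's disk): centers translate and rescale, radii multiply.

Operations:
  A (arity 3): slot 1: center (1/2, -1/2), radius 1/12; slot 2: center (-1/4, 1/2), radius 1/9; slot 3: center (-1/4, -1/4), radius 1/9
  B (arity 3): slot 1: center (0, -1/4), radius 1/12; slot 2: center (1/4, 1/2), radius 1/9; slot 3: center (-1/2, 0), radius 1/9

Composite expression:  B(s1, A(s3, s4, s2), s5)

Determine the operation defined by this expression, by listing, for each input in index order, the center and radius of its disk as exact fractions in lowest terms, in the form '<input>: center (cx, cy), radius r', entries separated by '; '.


Each s-disk chains the slot maps above it in B; radii multiply.
tracing s1 down its 1-map path: center (0, -1/4), radius 1/12
tracing s3 down its 2-map path: center (11/36, 4/9), radius 1/108
tracing s4 down its 2-map path: center (2/9, 5/9), radius 1/81
tracing s2 down its 2-map path: center (2/9, 17/36), radius 1/81
tracing s5 down its 1-map path: center (-1/2, 0), radius 1/9

s1: center (0, -1/4), radius 1/12; s2: center (2/9, 17/36), radius 1/81; s3: center (11/36, 4/9), radius 1/108; s4: center (2/9, 5/9), radius 1/81; s5: center (-1/2, 0), radius 1/9


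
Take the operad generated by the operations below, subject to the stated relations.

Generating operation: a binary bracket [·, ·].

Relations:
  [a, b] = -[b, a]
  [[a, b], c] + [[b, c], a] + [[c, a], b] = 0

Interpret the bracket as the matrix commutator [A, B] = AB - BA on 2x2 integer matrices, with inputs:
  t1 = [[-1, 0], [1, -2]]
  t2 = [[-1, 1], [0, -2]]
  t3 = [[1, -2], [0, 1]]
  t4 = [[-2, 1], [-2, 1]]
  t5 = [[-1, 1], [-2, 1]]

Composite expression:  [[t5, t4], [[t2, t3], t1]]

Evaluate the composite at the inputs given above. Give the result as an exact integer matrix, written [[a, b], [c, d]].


[t5, t4] = [[0, 1], [2, 0]]
[t2, t3] = [[0, -2], [0, 0]]
[[t2, t3], t1] = [[-2, 2], [0, 2]]
[[t5, t4], [[t2, t3], t1]] = [[-4, 4], [-8, 4]]

[[-4, 4], [-8, 4]]


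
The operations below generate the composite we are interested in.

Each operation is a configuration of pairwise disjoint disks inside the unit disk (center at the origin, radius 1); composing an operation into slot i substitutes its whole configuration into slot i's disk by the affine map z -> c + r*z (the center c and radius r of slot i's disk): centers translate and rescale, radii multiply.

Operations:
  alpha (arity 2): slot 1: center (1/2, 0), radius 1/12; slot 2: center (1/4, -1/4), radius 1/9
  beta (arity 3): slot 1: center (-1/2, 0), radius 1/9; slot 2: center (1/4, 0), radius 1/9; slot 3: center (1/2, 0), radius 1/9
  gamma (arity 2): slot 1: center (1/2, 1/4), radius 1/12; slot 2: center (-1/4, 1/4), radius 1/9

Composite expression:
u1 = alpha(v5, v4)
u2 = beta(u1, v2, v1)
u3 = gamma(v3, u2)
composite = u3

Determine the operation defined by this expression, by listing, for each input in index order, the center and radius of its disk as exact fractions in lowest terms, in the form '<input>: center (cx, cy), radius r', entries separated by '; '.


v1: center (-7/36, 1/4), radius 1/81; v2: center (-2/9, 1/4), radius 1/81; v3: center (1/2, 1/4), radius 1/12; v4: center (-49/162, 20/81), radius 1/729; v5: center (-97/324, 1/4), radius 1/972

Follow each v-input down from gamma: c' goes to c + r*c', radius to r*r'.
for v3, the 1-step affine chain lands on center (1/2, 1/4), radius 1/12
for v5, the 3-step affine chain lands on center (-97/324, 1/4), radius 1/972
for v4, the 3-step affine chain lands on center (-49/162, 20/81), radius 1/729
for v2, the 2-step affine chain lands on center (-2/9, 1/4), radius 1/81
for v1, the 2-step affine chain lands on center (-7/36, 1/4), radius 1/81


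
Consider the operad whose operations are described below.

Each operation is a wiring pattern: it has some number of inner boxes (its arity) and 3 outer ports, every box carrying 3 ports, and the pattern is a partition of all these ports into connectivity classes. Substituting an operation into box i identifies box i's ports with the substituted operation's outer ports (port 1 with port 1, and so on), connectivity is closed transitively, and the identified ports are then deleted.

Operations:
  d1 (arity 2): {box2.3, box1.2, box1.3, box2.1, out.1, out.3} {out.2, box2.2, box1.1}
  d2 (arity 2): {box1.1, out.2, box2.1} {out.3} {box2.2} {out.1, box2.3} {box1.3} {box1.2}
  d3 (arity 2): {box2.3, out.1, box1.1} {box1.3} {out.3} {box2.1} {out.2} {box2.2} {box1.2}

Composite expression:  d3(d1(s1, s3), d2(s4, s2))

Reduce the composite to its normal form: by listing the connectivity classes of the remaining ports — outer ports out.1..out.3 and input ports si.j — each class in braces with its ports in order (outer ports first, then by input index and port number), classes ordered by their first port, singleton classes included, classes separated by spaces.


{out.1, s1.2, s1.3, s3.1, s3.3} {out.2} {out.3} {s1.1, s3.2} {s2.1, s4.1} {s2.2} {s2.3} {s4.2} {s4.3}

Two ports join when wires chain via d3-identified ports.
through d1, on inputs (s1, s3): {out.1, out.3, s1.2, s1.3, s3.1, s3.3} {out.2, s1.1, s3.2} (out.j = stage outer ports)
through d2, on inputs (s4, s2): {out.1, s2.3} {out.2, s2.1, s4.1} {out.3} {s2.2} {s4.2} {s4.3} (out.j = stage outer ports)
through d3, on inputs (s1, s3, s4, s2): {out.1, s1.2, s1.3, s3.1, s3.3} {out.2} {out.3} {s1.1, s3.2} {s2.1, s4.1} {s2.2} {s2.3} {s4.2} {s4.3} (out.j = stage outer ports)


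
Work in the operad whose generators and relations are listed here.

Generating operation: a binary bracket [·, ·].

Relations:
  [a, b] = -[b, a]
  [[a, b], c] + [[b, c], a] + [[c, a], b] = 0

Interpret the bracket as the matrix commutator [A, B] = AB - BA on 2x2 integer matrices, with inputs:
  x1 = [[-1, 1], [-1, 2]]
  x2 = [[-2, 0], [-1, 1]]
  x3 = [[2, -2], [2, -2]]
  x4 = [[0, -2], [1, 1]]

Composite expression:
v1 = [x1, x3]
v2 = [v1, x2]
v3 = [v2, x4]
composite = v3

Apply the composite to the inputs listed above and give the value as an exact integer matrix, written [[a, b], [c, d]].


[[-6, 14], [10, 6]]
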